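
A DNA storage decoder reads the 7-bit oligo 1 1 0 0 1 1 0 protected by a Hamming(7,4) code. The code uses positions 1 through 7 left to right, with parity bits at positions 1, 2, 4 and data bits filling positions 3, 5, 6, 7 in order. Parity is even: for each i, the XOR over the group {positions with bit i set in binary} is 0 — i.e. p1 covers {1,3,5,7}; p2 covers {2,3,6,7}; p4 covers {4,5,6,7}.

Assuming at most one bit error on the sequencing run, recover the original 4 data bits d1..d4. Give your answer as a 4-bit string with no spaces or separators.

s1 (pos 1,3,5,7): 1⊕0⊕1⊕0 = 0
s2 (pos 2,3,6,7): 1⊕0⊕1⊕0 = 0
s4 (pos 4,5,6,7): 0⊕1⊕1⊕0 = 0
Syndrome s4…s1 = 000 → no error.
Read data bits from positions 3,5,6,7: 0110

0110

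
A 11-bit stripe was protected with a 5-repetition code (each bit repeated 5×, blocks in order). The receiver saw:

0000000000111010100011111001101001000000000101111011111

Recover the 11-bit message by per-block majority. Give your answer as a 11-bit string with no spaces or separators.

Block 1 (00000): 0 ones → 0
Block 2 (00000): 0 ones → 0
Block 3 (11101): 4 ones → 1
Block 4 (01000): 1 one → 0
Block 5 (11111): 5 ones → 1
Block 6 (00110): 2 ones → 0
Block 7 (10010): 2 ones → 0
Block 8 (00000): 0 ones → 0
Block 9 (00010): 1 one → 0
Block 10 (11110): 4 ones → 1
Block 11 (11111): 5 ones → 1

00101000011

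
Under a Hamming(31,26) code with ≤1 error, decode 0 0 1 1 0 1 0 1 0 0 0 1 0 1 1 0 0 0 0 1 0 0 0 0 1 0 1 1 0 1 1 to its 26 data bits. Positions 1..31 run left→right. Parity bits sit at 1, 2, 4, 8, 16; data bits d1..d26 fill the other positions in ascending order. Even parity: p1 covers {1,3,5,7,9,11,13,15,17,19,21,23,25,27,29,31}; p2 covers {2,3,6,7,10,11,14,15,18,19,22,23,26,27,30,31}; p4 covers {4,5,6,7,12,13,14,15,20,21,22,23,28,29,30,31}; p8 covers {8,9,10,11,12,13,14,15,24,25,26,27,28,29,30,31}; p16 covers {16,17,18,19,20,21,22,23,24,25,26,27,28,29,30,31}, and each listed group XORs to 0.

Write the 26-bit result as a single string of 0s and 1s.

s1 (pos 1,3,5,7,9,11,13,15,17,19,21,23,25,27,29,31): 0⊕1⊕0⊕0⊕0⊕0⊕0⊕1⊕0⊕0⊕0⊕0⊕1⊕1⊕0⊕1 = 1
s2 (pos 2,3,6,7,10,11,14,15,18,19,22,23,26,27,30,31): 0⊕1⊕1⊕0⊕0⊕0⊕1⊕1⊕0⊕0⊕0⊕0⊕0⊕1⊕1⊕1 = 1
s4 (pos 4,5,6,7,12,13,14,15,20,21,22,23,28,29,30,31): 1⊕0⊕1⊕0⊕1⊕0⊕1⊕1⊕1⊕0⊕0⊕0⊕1⊕0⊕1⊕1 = 1
s8 (pos 8,9,10,11,12,13,14,15,24,25,26,27,28,29,30,31): 1⊕0⊕0⊕0⊕1⊕0⊕1⊕1⊕0⊕1⊕0⊕1⊕1⊕0⊕1⊕1 = 1
s16 (pos 16,17,18,19,20,21,22,23,24,25,26,27,28,29,30,31): 0⊕0⊕0⊕0⊕1⊕0⊕0⊕0⊕0⊕1⊕0⊕1⊕1⊕0⊕1⊕1 = 0
Syndrome s16…s1 = 01111 → error at position 15.
Flip position 15: 0011010100010110000100001011011 → 0011010100010100000100001011011
Read data bits from positions 3,5,6,7,9,10,11,12,13,14,15,17,18,19,20,21,22,23,24,25,26,27,28,29,30,31: 10100001010000100001011011

10100001010000100001011011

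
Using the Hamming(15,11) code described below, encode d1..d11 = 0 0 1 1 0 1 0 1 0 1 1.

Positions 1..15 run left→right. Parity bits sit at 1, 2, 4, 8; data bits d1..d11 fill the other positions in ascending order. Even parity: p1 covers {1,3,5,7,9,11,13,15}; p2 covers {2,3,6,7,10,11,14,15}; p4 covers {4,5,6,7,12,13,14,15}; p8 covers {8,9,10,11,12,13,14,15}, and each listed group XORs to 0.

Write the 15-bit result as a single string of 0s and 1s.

010101100101011

Place data at non-parity positions: p1 p2 0 p4 0 1 1 p8 0 1 0 1 0 1 1
p1 (pos 1,3,5,7,9,11,13,15): XOR of data positions = 0⊕0⊕1⊕0⊕0⊕0⊕1 = 0
p2 (pos 2,3,6,7,10,11,14,15): XOR of data positions = 0⊕1⊕1⊕1⊕0⊕1⊕1 = 1
p4 (pos 4,5,6,7,12,13,14,15): XOR of data positions = 0⊕1⊕1⊕1⊕0⊕1⊕1 = 1
p8 (pos 8,9,10,11,12,13,14,15): XOR of data positions = 0⊕1⊕0⊕1⊕0⊕1⊕1 = 0
Codeword: 010101100101011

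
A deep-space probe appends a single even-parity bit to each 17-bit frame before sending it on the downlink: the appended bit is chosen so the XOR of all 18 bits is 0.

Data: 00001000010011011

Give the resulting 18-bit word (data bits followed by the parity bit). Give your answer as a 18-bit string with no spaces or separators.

XOR of the 17 data bits: 0⊕0⊕0⊕0⊕1⊕0⊕0⊕0⊕0⊕1⊕0⊕0⊕1⊕1⊕0⊕1⊕1 = 0
Parity bit = 0 (so all 18 bits XOR to 0).

000010000100110110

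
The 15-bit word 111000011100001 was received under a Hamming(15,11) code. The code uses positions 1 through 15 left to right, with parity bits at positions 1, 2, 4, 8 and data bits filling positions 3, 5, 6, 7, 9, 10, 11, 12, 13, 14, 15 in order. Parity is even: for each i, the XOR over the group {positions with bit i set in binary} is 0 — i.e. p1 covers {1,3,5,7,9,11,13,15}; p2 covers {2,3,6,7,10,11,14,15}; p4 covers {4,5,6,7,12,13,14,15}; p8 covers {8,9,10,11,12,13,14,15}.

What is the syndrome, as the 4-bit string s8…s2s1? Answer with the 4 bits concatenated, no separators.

0100

s1 (pos 1,3,5,7,9,11,13,15): 1⊕1⊕0⊕0⊕1⊕0⊕0⊕1 = 0
s2 (pos 2,3,6,7,10,11,14,15): 1⊕1⊕0⊕0⊕1⊕0⊕0⊕1 = 0
s4 (pos 4,5,6,7,12,13,14,15): 0⊕0⊕0⊕0⊕0⊕0⊕0⊕1 = 1
s8 (pos 8,9,10,11,12,13,14,15): 1⊕1⊕1⊕0⊕0⊕0⊕0⊕1 = 0
Syndrome s8…s1 = 0100 → error at position 4.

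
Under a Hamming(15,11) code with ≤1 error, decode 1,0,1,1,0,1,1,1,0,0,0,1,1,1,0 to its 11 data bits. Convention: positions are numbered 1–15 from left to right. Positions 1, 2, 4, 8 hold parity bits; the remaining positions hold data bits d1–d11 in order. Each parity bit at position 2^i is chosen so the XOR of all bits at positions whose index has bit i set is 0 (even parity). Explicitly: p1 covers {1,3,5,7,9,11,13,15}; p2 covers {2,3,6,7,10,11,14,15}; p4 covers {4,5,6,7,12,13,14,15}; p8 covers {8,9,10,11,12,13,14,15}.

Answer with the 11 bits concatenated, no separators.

s1 (pos 1,3,5,7,9,11,13,15): 1⊕1⊕0⊕1⊕0⊕0⊕1⊕0 = 0
s2 (pos 2,3,6,7,10,11,14,15): 0⊕1⊕1⊕1⊕0⊕0⊕1⊕0 = 0
s4 (pos 4,5,6,7,12,13,14,15): 1⊕0⊕1⊕1⊕1⊕1⊕1⊕0 = 0
s8 (pos 8,9,10,11,12,13,14,15): 1⊕0⊕0⊕0⊕1⊕1⊕1⊕0 = 0
Syndrome s8…s1 = 0000 → no error.
Read data bits from positions 3,5,6,7,9,10,11,12,13,14,15: 10110001110

10110001110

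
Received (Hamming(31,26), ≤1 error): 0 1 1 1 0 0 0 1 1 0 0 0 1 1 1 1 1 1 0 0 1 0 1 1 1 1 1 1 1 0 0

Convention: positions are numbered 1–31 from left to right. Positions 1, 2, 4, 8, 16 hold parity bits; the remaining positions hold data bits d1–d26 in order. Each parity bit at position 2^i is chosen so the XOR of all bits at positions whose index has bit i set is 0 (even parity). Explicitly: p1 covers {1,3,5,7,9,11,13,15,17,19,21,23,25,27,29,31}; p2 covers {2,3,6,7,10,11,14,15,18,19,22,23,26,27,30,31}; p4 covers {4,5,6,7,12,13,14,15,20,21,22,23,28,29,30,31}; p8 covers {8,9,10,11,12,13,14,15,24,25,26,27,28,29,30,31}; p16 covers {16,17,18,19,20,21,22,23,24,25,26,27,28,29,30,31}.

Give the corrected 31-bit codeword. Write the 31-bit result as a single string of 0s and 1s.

s1 (pos 1,3,5,7,9,11,13,15,17,19,21,23,25,27,29,31): 0⊕1⊕0⊕0⊕1⊕0⊕1⊕1⊕1⊕0⊕1⊕1⊕1⊕1⊕1⊕0 = 0
s2 (pos 2,3,6,7,10,11,14,15,18,19,22,23,26,27,30,31): 1⊕1⊕0⊕0⊕0⊕0⊕1⊕1⊕1⊕0⊕0⊕1⊕1⊕1⊕0⊕0 = 0
s4 (pos 4,5,6,7,12,13,14,15,20,21,22,23,28,29,30,31): 1⊕0⊕0⊕0⊕0⊕1⊕1⊕1⊕0⊕1⊕0⊕1⊕1⊕1⊕0⊕0 = 0
s8 (pos 8,9,10,11,12,13,14,15,24,25,26,27,28,29,30,31): 1⊕1⊕0⊕0⊕0⊕1⊕1⊕1⊕1⊕1⊕1⊕1⊕1⊕1⊕0⊕0 = 1
s16 (pos 16,17,18,19,20,21,22,23,24,25,26,27,28,29,30,31): 1⊕1⊕1⊕0⊕0⊕1⊕0⊕1⊕1⊕1⊕1⊕1⊕1⊕1⊕0⊕0 = 1
Syndrome s16…s1 = 11000 → error at position 24.
Flip position 24: 0111000110001111110010111111100 → 0111000110001111110010101111100

0111000110001111110010101111100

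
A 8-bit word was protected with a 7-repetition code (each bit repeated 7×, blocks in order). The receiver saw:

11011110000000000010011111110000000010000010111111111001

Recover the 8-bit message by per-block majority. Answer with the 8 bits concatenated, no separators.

Block 1 (1101111): 6 ones → 1
Block 2 (0000000): 0 ones → 0
Block 3 (0000100): 1 one → 0
Block 4 (1111111): 7 ones → 1
Block 5 (0000000): 0 ones → 0
Block 6 (0100000): 1 one → 0
Block 7 (1011111): 6 ones → 1
Block 8 (1111001): 5 ones → 1

10010011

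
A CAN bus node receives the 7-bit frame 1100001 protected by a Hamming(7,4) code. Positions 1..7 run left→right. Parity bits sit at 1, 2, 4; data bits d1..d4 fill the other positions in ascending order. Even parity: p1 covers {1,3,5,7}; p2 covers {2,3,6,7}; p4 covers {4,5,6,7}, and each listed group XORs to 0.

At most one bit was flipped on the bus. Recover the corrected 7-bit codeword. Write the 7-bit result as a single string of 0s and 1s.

s1 (pos 1,3,5,7): 1⊕0⊕0⊕1 = 0
s2 (pos 2,3,6,7): 1⊕0⊕0⊕1 = 0
s4 (pos 4,5,6,7): 0⊕0⊕0⊕1 = 1
Syndrome s4…s1 = 100 → error at position 4.
Flip position 4: 1100001 → 1101001

1101001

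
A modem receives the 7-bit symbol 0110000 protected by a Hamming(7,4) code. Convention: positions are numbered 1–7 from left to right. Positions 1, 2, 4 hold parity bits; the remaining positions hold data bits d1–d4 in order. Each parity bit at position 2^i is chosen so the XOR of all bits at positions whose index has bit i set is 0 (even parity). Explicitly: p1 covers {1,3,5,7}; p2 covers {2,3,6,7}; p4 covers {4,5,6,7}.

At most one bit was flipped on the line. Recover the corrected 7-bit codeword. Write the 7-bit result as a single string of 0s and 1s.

s1 (pos 1,3,5,7): 0⊕1⊕0⊕0 = 1
s2 (pos 2,3,6,7): 1⊕1⊕0⊕0 = 0
s4 (pos 4,5,6,7): 0⊕0⊕0⊕0 = 0
Syndrome s4…s1 = 001 → error at position 1.
Flip position 1: 0110000 → 1110000

1110000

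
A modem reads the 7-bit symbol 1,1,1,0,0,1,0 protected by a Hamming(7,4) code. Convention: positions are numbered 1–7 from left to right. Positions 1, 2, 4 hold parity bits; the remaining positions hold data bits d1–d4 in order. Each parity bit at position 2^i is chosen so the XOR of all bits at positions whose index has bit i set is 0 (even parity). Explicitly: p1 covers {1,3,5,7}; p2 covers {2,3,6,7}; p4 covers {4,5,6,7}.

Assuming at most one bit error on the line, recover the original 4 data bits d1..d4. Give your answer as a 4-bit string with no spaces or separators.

1000

s1 (pos 1,3,5,7): 1⊕1⊕0⊕0 = 0
s2 (pos 2,3,6,7): 1⊕1⊕1⊕0 = 1
s4 (pos 4,5,6,7): 0⊕0⊕1⊕0 = 1
Syndrome s4…s1 = 110 → error at position 6.
Flip position 6: 1110010 → 1110000
Read data bits from positions 3,5,6,7: 1000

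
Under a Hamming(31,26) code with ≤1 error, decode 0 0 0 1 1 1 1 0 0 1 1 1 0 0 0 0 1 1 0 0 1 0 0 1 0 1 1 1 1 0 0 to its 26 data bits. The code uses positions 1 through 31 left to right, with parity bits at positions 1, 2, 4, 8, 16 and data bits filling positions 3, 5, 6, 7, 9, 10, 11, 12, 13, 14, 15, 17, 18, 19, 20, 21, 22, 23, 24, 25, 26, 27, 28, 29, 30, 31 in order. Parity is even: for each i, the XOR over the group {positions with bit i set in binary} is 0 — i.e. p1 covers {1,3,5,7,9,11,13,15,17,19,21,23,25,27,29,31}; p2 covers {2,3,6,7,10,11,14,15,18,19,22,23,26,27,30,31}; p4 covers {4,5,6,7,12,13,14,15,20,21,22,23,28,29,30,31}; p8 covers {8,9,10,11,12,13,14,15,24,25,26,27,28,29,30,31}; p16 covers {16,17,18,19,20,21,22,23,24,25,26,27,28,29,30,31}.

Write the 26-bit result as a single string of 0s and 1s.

11110111000110010010111100

s1 (pos 1,3,5,7,9,11,13,15,17,19,21,23,25,27,29,31): 0⊕0⊕1⊕1⊕0⊕1⊕0⊕0⊕1⊕0⊕1⊕0⊕0⊕1⊕1⊕0 = 1
s2 (pos 2,3,6,7,10,11,14,15,18,19,22,23,26,27,30,31): 0⊕0⊕1⊕1⊕1⊕1⊕0⊕0⊕1⊕0⊕0⊕0⊕1⊕1⊕0⊕0 = 1
s4 (pos 4,5,6,7,12,13,14,15,20,21,22,23,28,29,30,31): 1⊕1⊕1⊕1⊕1⊕0⊕0⊕0⊕0⊕1⊕0⊕0⊕1⊕1⊕0⊕0 = 0
s8 (pos 8,9,10,11,12,13,14,15,24,25,26,27,28,29,30,31): 0⊕0⊕1⊕1⊕1⊕0⊕0⊕0⊕1⊕0⊕1⊕1⊕1⊕1⊕0⊕0 = 0
s16 (pos 16,17,18,19,20,21,22,23,24,25,26,27,28,29,30,31): 0⊕1⊕1⊕0⊕0⊕1⊕0⊕0⊕1⊕0⊕1⊕1⊕1⊕1⊕0⊕0 = 0
Syndrome s16…s1 = 00011 → error at position 3.
Flip position 3: 0001111001110000110010010111100 → 0011111001110000110010010111100
Read data bits from positions 3,5,6,7,9,10,11,12,13,14,15,17,18,19,20,21,22,23,24,25,26,27,28,29,30,31: 11110111000110010010111100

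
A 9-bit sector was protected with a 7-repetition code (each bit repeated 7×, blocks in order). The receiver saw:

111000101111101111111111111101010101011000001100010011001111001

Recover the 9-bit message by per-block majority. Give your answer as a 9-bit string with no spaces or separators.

111100001

Block 1 (1110001): 4 ones → 1
Block 2 (0111110): 5 ones → 1
Block 3 (1111111): 7 ones → 1
Block 4 (1111111): 7 ones → 1
Block 5 (0101010): 3 ones → 0
Block 6 (1011000): 3 ones → 0
Block 7 (0011000): 2 ones → 0
Block 8 (1001100): 3 ones → 0
Block 9 (1111001): 5 ones → 1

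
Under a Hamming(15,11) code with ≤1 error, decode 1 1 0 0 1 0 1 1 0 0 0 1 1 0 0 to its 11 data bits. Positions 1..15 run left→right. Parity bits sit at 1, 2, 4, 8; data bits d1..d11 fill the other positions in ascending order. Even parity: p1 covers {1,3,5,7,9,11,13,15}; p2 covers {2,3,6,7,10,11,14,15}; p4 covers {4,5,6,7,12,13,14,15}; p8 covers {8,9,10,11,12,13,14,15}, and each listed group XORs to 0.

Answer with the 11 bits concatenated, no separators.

s1 (pos 1,3,5,7,9,11,13,15): 1⊕0⊕1⊕1⊕0⊕0⊕1⊕0 = 0
s2 (pos 2,3,6,7,10,11,14,15): 1⊕0⊕0⊕1⊕0⊕0⊕0⊕0 = 0
s4 (pos 4,5,6,7,12,13,14,15): 0⊕1⊕0⊕1⊕1⊕1⊕0⊕0 = 0
s8 (pos 8,9,10,11,12,13,14,15): 1⊕0⊕0⊕0⊕1⊕1⊕0⊕0 = 1
Syndrome s8…s1 = 1000 → error at position 8.
Flip position 8: 110010110001100 → 110010100001100
Read data bits from positions 3,5,6,7,9,10,11,12,13,14,15: 01010001100

01010001100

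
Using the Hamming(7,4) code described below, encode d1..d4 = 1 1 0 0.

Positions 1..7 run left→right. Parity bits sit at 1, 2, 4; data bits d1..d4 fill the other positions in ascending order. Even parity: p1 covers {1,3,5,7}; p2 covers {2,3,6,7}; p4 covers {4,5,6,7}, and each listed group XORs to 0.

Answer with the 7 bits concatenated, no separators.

0111100

Place data at non-parity positions: p1 p2 1 p4 1 0 0
p1 (pos 1,3,5,7): XOR of data positions = 1⊕1⊕0 = 0
p2 (pos 2,3,6,7): XOR of data positions = 1⊕0⊕0 = 1
p4 (pos 4,5,6,7): XOR of data positions = 1⊕0⊕0 = 1
Codeword: 0111100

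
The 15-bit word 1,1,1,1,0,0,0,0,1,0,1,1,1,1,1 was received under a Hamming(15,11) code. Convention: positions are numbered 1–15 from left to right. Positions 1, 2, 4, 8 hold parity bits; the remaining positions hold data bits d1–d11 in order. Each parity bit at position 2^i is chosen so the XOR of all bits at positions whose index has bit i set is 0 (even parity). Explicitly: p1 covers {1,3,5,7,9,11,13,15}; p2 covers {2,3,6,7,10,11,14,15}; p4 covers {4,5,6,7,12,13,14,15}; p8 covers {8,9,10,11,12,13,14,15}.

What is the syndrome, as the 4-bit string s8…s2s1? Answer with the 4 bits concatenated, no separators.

s1 (pos 1,3,5,7,9,11,13,15): 1⊕1⊕0⊕0⊕1⊕1⊕1⊕1 = 0
s2 (pos 2,3,6,7,10,11,14,15): 1⊕1⊕0⊕0⊕0⊕1⊕1⊕1 = 1
s4 (pos 4,5,6,7,12,13,14,15): 1⊕0⊕0⊕0⊕1⊕1⊕1⊕1 = 1
s8 (pos 8,9,10,11,12,13,14,15): 0⊕1⊕0⊕1⊕1⊕1⊕1⊕1 = 0
Syndrome s8…s1 = 0110 → error at position 6.

0110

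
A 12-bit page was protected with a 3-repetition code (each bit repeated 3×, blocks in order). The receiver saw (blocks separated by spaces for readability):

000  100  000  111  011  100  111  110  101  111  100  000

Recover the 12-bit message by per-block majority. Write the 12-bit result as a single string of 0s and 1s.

Block 1 (000): 0 ones → 0
Block 2 (100): 1 one → 0
Block 3 (000): 0 ones → 0
Block 4 (111): 3 ones → 1
Block 5 (011): 2 ones → 1
Block 6 (100): 1 one → 0
Block 7 (111): 3 ones → 1
Block 8 (110): 2 ones → 1
Block 9 (101): 2 ones → 1
Block 10 (111): 3 ones → 1
Block 11 (100): 1 one → 0
Block 12 (000): 0 ones → 0

000110111100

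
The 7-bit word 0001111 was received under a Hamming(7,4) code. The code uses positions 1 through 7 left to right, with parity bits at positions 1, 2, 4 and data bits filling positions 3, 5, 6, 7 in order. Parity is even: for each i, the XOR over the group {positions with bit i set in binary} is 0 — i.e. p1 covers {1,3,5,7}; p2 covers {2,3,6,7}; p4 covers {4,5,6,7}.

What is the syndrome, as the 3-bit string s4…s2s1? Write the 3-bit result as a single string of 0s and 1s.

s1 (pos 1,3,5,7): 0⊕0⊕1⊕1 = 0
s2 (pos 2,3,6,7): 0⊕0⊕1⊕1 = 0
s4 (pos 4,5,6,7): 1⊕1⊕1⊕1 = 0
Syndrome s4…s1 = 000 → no error.

000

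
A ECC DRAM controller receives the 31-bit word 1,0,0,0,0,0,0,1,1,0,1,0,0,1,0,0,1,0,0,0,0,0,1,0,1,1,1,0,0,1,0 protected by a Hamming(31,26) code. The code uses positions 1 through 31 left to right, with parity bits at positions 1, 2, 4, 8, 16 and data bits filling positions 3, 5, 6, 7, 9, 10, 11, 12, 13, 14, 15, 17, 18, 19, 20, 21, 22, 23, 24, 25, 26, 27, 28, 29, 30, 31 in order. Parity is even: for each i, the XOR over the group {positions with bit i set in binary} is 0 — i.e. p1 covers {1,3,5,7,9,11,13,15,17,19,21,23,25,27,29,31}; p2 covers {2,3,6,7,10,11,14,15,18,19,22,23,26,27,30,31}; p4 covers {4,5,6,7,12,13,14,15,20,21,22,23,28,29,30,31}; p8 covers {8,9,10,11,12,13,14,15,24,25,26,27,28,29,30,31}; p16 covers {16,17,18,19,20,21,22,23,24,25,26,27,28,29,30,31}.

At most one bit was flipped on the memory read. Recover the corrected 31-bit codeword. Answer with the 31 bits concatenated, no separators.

1000100110100100100000101110010

s1 (pos 1,3,5,7,9,11,13,15,17,19,21,23,25,27,29,31): 1⊕0⊕0⊕0⊕1⊕1⊕0⊕0⊕1⊕0⊕0⊕1⊕1⊕1⊕0⊕0 = 1
s2 (pos 2,3,6,7,10,11,14,15,18,19,22,23,26,27,30,31): 0⊕0⊕0⊕0⊕0⊕1⊕1⊕0⊕0⊕0⊕0⊕1⊕1⊕1⊕1⊕0 = 0
s4 (pos 4,5,6,7,12,13,14,15,20,21,22,23,28,29,30,31): 0⊕0⊕0⊕0⊕0⊕0⊕1⊕0⊕0⊕0⊕0⊕1⊕0⊕0⊕1⊕0 = 1
s8 (pos 8,9,10,11,12,13,14,15,24,25,26,27,28,29,30,31): 1⊕1⊕0⊕1⊕0⊕0⊕1⊕0⊕0⊕1⊕1⊕1⊕0⊕0⊕1⊕0 = 0
s16 (pos 16,17,18,19,20,21,22,23,24,25,26,27,28,29,30,31): 0⊕1⊕0⊕0⊕0⊕0⊕0⊕1⊕0⊕1⊕1⊕1⊕0⊕0⊕1⊕0 = 0
Syndrome s16…s1 = 00101 → error at position 5.
Flip position 5: 1000000110100100100000101110010 → 1000100110100100100000101110010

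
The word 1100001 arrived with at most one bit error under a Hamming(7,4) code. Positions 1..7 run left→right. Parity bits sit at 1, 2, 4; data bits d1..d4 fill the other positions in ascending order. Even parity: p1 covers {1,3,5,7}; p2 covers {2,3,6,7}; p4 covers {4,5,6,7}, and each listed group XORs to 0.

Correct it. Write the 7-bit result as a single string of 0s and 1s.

s1 (pos 1,3,5,7): 1⊕0⊕0⊕1 = 0
s2 (pos 2,3,6,7): 1⊕0⊕0⊕1 = 0
s4 (pos 4,5,6,7): 0⊕0⊕0⊕1 = 1
Syndrome s4…s1 = 100 → error at position 4.
Flip position 4: 1100001 → 1101001

1101001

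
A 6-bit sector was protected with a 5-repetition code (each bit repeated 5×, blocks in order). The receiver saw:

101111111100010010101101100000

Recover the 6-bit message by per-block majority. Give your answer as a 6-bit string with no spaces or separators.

Block 1 (10111): 4 ones → 1
Block 2 (11111): 5 ones → 1
Block 3 (00010): 1 one → 0
Block 4 (01010): 2 ones → 0
Block 5 (11011): 4 ones → 1
Block 6 (00000): 0 ones → 0

110010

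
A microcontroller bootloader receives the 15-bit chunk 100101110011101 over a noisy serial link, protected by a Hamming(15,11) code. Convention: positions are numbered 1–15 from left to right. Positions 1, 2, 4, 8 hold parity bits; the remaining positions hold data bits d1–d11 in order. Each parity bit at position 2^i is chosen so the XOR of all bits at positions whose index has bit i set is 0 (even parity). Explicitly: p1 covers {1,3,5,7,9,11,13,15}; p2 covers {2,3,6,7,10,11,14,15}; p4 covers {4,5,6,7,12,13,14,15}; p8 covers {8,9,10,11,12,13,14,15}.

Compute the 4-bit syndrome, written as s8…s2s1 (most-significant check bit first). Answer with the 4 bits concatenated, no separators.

s1 (pos 1,3,5,7,9,11,13,15): 1⊕0⊕0⊕1⊕0⊕1⊕1⊕1 = 1
s2 (pos 2,3,6,7,10,11,14,15): 0⊕0⊕1⊕1⊕0⊕1⊕0⊕1 = 0
s4 (pos 4,5,6,7,12,13,14,15): 1⊕0⊕1⊕1⊕1⊕1⊕0⊕1 = 0
s8 (pos 8,9,10,11,12,13,14,15): 1⊕0⊕0⊕1⊕1⊕1⊕0⊕1 = 1
Syndrome s8…s1 = 1001 → error at position 9.

1001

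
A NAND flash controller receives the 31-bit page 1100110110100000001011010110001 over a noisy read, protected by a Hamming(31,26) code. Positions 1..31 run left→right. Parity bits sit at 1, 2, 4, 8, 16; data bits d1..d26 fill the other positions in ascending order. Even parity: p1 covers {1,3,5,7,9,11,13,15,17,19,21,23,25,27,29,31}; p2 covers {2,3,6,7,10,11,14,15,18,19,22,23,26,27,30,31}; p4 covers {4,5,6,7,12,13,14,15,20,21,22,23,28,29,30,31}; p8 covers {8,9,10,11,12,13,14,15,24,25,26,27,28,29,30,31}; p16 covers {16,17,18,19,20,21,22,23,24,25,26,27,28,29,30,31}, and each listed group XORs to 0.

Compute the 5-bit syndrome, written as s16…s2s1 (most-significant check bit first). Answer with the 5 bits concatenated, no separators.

s1 (pos 1,3,5,7,9,11,13,15,17,19,21,23,25,27,29,31): 1⊕0⊕1⊕0⊕1⊕1⊕0⊕0⊕0⊕1⊕1⊕0⊕0⊕1⊕0⊕1 = 0
s2 (pos 2,3,6,7,10,11,14,15,18,19,22,23,26,27,30,31): 1⊕0⊕1⊕0⊕0⊕1⊕0⊕0⊕0⊕1⊕1⊕0⊕1⊕1⊕0⊕1 = 0
s4 (pos 4,5,6,7,12,13,14,15,20,21,22,23,28,29,30,31): 0⊕1⊕1⊕0⊕0⊕0⊕0⊕0⊕0⊕1⊕1⊕0⊕0⊕0⊕0⊕1 = 1
s8 (pos 8,9,10,11,12,13,14,15,24,25,26,27,28,29,30,31): 1⊕1⊕0⊕1⊕0⊕0⊕0⊕0⊕1⊕0⊕1⊕1⊕0⊕0⊕0⊕1 = 1
s16 (pos 16,17,18,19,20,21,22,23,24,25,26,27,28,29,30,31): 0⊕0⊕0⊕1⊕0⊕1⊕1⊕0⊕1⊕0⊕1⊕1⊕0⊕0⊕0⊕1 = 1
Syndrome s16…s1 = 11100 → error at position 28.

11100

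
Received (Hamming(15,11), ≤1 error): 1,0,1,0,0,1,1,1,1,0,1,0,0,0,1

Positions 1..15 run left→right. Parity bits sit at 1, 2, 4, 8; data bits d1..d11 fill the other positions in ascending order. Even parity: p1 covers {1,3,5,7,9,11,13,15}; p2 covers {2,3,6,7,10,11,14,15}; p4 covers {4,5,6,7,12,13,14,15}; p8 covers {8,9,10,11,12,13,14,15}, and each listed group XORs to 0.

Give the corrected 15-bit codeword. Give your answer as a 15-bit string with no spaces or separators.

s1 (pos 1,3,5,7,9,11,13,15): 1⊕1⊕0⊕1⊕1⊕1⊕0⊕1 = 0
s2 (pos 2,3,6,7,10,11,14,15): 0⊕1⊕1⊕1⊕0⊕1⊕0⊕1 = 1
s4 (pos 4,5,6,7,12,13,14,15): 0⊕0⊕1⊕1⊕0⊕0⊕0⊕1 = 1
s8 (pos 8,9,10,11,12,13,14,15): 1⊕1⊕0⊕1⊕0⊕0⊕0⊕1 = 0
Syndrome s8…s1 = 0110 → error at position 6.
Flip position 6: 101001111010001 → 101000111010001

101000111010001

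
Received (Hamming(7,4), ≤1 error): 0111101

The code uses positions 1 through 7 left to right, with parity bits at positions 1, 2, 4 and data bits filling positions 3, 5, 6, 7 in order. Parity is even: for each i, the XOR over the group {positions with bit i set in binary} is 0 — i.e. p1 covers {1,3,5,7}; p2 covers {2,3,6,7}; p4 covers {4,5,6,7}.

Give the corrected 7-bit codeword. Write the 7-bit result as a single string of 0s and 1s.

s1 (pos 1,3,5,7): 0⊕1⊕1⊕1 = 1
s2 (pos 2,3,6,7): 1⊕1⊕0⊕1 = 1
s4 (pos 4,5,6,7): 1⊕1⊕0⊕1 = 1
Syndrome s4…s1 = 111 → error at position 7.
Flip position 7: 0111101 → 0111100

0111100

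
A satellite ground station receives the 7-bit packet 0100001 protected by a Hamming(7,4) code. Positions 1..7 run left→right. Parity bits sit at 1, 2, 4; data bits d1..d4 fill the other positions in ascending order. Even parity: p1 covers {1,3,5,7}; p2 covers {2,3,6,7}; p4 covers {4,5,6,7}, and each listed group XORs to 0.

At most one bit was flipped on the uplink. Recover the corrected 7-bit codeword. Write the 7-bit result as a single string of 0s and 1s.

0100101

s1 (pos 1,3,5,7): 0⊕0⊕0⊕1 = 1
s2 (pos 2,3,6,7): 1⊕0⊕0⊕1 = 0
s4 (pos 4,5,6,7): 0⊕0⊕0⊕1 = 1
Syndrome s4…s1 = 101 → error at position 5.
Flip position 5: 0100001 → 0100101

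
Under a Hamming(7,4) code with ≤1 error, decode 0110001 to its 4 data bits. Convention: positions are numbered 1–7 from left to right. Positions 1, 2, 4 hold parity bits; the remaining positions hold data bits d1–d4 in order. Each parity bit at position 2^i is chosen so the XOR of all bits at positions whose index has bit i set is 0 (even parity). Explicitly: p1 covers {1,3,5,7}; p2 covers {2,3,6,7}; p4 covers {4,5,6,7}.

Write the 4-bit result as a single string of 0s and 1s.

s1 (pos 1,3,5,7): 0⊕1⊕0⊕1 = 0
s2 (pos 2,3,6,7): 1⊕1⊕0⊕1 = 1
s4 (pos 4,5,6,7): 0⊕0⊕0⊕1 = 1
Syndrome s4…s1 = 110 → error at position 6.
Flip position 6: 0110001 → 0110011
Read data bits from positions 3,5,6,7: 1011

1011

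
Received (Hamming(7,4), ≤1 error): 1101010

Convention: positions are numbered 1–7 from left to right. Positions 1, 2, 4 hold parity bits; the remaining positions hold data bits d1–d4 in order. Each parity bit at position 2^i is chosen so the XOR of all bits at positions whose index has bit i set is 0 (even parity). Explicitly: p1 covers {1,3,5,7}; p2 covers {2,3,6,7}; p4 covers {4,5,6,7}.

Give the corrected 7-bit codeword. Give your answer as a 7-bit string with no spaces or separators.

s1 (pos 1,3,5,7): 1⊕0⊕0⊕0 = 1
s2 (pos 2,3,6,7): 1⊕0⊕1⊕0 = 0
s4 (pos 4,5,6,7): 1⊕0⊕1⊕0 = 0
Syndrome s4…s1 = 001 → error at position 1.
Flip position 1: 1101010 → 0101010

0101010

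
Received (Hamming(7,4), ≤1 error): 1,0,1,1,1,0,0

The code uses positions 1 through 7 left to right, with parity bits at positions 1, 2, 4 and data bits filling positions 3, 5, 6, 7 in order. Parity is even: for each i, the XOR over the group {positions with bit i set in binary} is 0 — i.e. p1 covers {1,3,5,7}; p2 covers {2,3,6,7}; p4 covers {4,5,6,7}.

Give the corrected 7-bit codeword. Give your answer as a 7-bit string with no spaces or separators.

1001100

s1 (pos 1,3,5,7): 1⊕1⊕1⊕0 = 1
s2 (pos 2,3,6,7): 0⊕1⊕0⊕0 = 1
s4 (pos 4,5,6,7): 1⊕1⊕0⊕0 = 0
Syndrome s4…s1 = 011 → error at position 3.
Flip position 3: 1011100 → 1001100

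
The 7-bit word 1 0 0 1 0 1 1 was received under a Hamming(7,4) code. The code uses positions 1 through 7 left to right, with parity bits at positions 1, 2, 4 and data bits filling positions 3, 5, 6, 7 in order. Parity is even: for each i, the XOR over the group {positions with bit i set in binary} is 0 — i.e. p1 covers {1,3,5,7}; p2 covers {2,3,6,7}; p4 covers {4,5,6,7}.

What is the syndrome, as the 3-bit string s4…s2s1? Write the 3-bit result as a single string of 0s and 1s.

s1 (pos 1,3,5,7): 1⊕0⊕0⊕1 = 0
s2 (pos 2,3,6,7): 0⊕0⊕1⊕1 = 0
s4 (pos 4,5,6,7): 1⊕0⊕1⊕1 = 1
Syndrome s4…s1 = 100 → error at position 4.

100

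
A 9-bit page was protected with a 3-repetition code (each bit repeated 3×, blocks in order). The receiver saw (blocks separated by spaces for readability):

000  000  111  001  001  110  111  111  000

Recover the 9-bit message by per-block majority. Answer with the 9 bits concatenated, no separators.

Block 1 (000): 0 ones → 0
Block 2 (000): 0 ones → 0
Block 3 (111): 3 ones → 1
Block 4 (001): 1 one → 0
Block 5 (001): 1 one → 0
Block 6 (110): 2 ones → 1
Block 7 (111): 3 ones → 1
Block 8 (111): 3 ones → 1
Block 9 (000): 0 ones → 0

001001110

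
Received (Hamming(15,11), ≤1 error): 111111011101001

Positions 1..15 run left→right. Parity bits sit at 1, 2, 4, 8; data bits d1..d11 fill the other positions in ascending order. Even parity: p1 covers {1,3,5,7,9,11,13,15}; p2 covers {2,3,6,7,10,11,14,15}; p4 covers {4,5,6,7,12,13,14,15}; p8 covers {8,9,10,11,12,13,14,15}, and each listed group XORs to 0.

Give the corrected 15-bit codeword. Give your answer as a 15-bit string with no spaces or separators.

s1 (pos 1,3,5,7,9,11,13,15): 1⊕1⊕1⊕0⊕1⊕0⊕0⊕1 = 1
s2 (pos 2,3,6,7,10,11,14,15): 1⊕1⊕1⊕0⊕1⊕0⊕0⊕1 = 1
s4 (pos 4,5,6,7,12,13,14,15): 1⊕1⊕1⊕0⊕1⊕0⊕0⊕1 = 1
s8 (pos 8,9,10,11,12,13,14,15): 1⊕1⊕1⊕0⊕1⊕0⊕0⊕1 = 1
Syndrome s8…s1 = 1111 → error at position 15.
Flip position 15: 111111011101001 → 111111011101000

111111011101000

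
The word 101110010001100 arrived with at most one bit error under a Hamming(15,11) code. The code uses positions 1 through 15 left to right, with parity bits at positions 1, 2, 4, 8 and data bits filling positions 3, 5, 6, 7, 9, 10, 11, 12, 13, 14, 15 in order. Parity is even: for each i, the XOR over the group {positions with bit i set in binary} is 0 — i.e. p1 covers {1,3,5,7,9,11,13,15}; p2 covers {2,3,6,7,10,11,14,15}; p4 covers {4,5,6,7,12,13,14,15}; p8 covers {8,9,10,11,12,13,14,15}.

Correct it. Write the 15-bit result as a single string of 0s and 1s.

101110010101100

s1 (pos 1,3,5,7,9,11,13,15): 1⊕1⊕1⊕0⊕0⊕0⊕1⊕0 = 0
s2 (pos 2,3,6,7,10,11,14,15): 0⊕1⊕0⊕0⊕0⊕0⊕0⊕0 = 1
s4 (pos 4,5,6,7,12,13,14,15): 1⊕1⊕0⊕0⊕1⊕1⊕0⊕0 = 0
s8 (pos 8,9,10,11,12,13,14,15): 1⊕0⊕0⊕0⊕1⊕1⊕0⊕0 = 1
Syndrome s8…s1 = 1010 → error at position 10.
Flip position 10: 101110010001100 → 101110010101100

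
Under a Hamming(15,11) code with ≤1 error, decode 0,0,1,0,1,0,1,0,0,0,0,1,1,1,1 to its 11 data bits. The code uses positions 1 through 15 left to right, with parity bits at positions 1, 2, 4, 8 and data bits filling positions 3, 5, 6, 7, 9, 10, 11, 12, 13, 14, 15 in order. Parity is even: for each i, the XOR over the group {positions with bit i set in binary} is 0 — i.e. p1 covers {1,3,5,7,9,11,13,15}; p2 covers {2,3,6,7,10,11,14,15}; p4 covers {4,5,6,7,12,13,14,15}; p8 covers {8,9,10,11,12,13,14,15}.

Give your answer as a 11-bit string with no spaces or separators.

11010001111

s1 (pos 1,3,5,7,9,11,13,15): 0⊕1⊕1⊕1⊕0⊕0⊕1⊕1 = 1
s2 (pos 2,3,6,7,10,11,14,15): 0⊕1⊕0⊕1⊕0⊕0⊕1⊕1 = 0
s4 (pos 4,5,6,7,12,13,14,15): 0⊕1⊕0⊕1⊕1⊕1⊕1⊕1 = 0
s8 (pos 8,9,10,11,12,13,14,15): 0⊕0⊕0⊕0⊕1⊕1⊕1⊕1 = 0
Syndrome s8…s1 = 0001 → error at position 1.
Flip position 1: 001010100001111 → 101010100001111
Read data bits from positions 3,5,6,7,9,10,11,12,13,14,15: 11010001111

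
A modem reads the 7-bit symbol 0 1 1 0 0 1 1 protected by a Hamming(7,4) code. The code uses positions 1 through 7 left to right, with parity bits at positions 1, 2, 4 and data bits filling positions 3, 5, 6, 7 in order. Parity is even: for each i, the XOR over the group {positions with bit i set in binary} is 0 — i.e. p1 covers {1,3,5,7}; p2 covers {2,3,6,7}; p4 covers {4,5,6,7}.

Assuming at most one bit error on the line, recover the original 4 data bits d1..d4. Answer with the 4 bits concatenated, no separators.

1011

s1 (pos 1,3,5,7): 0⊕1⊕0⊕1 = 0
s2 (pos 2,3,6,7): 1⊕1⊕1⊕1 = 0
s4 (pos 4,5,6,7): 0⊕0⊕1⊕1 = 0
Syndrome s4…s1 = 000 → no error.
Read data bits from positions 3,5,6,7: 1011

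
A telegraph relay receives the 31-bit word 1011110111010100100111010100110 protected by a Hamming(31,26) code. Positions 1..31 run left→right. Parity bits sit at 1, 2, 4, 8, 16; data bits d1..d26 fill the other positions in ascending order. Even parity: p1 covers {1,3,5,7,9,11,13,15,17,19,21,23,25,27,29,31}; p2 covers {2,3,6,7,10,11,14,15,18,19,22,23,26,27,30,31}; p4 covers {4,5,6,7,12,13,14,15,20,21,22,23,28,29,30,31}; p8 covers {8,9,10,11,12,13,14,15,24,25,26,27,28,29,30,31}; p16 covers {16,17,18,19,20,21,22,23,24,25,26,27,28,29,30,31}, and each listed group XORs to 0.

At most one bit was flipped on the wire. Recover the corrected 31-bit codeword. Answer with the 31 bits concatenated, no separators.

s1 (pos 1,3,5,7,9,11,13,15,17,19,21,23,25,27,29,31): 1⊕1⊕1⊕0⊕1⊕0⊕0⊕0⊕1⊕0⊕1⊕0⊕0⊕0⊕1⊕0 = 1
s2 (pos 2,3,6,7,10,11,14,15,18,19,22,23,26,27,30,31): 0⊕1⊕1⊕0⊕1⊕0⊕1⊕0⊕0⊕0⊕1⊕0⊕1⊕0⊕1⊕0 = 1
s4 (pos 4,5,6,7,12,13,14,15,20,21,22,23,28,29,30,31): 1⊕1⊕1⊕0⊕1⊕0⊕1⊕0⊕1⊕1⊕1⊕0⊕0⊕1⊕1⊕0 = 0
s8 (pos 8,9,10,11,12,13,14,15,24,25,26,27,28,29,30,31): 1⊕1⊕1⊕0⊕1⊕0⊕1⊕0⊕1⊕0⊕1⊕0⊕0⊕1⊕1⊕0 = 1
s16 (pos 16,17,18,19,20,21,22,23,24,25,26,27,28,29,30,31): 0⊕1⊕0⊕0⊕1⊕1⊕1⊕0⊕1⊕0⊕1⊕0⊕0⊕1⊕1⊕0 = 0
Syndrome s16…s1 = 01011 → error at position 11.
Flip position 11: 1011110111010100100111010100110 → 1011110111110100100111010100110

1011110111110100100111010100110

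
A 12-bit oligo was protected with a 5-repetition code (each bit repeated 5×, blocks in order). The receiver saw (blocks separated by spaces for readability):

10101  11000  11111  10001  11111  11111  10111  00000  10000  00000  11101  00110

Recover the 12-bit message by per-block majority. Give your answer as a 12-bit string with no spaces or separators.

101011100010

Block 1 (10101): 3 ones → 1
Block 2 (11000): 2 ones → 0
Block 3 (11111): 5 ones → 1
Block 4 (10001): 2 ones → 0
Block 5 (11111): 5 ones → 1
Block 6 (11111): 5 ones → 1
Block 7 (10111): 4 ones → 1
Block 8 (00000): 0 ones → 0
Block 9 (10000): 1 one → 0
Block 10 (00000): 0 ones → 0
Block 11 (11101): 4 ones → 1
Block 12 (00110): 2 ones → 0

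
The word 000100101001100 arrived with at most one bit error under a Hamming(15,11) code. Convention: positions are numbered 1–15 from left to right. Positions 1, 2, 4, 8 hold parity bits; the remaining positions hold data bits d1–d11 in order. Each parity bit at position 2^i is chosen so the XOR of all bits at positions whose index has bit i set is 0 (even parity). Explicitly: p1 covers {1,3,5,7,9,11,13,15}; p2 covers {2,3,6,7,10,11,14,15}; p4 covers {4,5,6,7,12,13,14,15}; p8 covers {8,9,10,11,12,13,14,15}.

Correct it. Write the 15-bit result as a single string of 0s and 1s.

s1 (pos 1,3,5,7,9,11,13,15): 0⊕0⊕0⊕1⊕1⊕0⊕1⊕0 = 1
s2 (pos 2,3,6,7,10,11,14,15): 0⊕0⊕0⊕1⊕0⊕0⊕0⊕0 = 1
s4 (pos 4,5,6,7,12,13,14,15): 1⊕0⊕0⊕1⊕1⊕1⊕0⊕0 = 0
s8 (pos 8,9,10,11,12,13,14,15): 0⊕1⊕0⊕0⊕1⊕1⊕0⊕0 = 1
Syndrome s8…s1 = 1011 → error at position 11.
Flip position 11: 000100101001100 → 000100101011100

000100101011100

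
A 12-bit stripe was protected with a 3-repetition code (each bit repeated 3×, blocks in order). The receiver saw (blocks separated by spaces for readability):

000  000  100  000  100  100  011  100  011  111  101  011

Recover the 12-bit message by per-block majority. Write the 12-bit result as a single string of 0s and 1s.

000000101111

Block 1 (000): 0 ones → 0
Block 2 (000): 0 ones → 0
Block 3 (100): 1 one → 0
Block 4 (000): 0 ones → 0
Block 5 (100): 1 one → 0
Block 6 (100): 1 one → 0
Block 7 (011): 2 ones → 1
Block 8 (100): 1 one → 0
Block 9 (011): 2 ones → 1
Block 10 (111): 3 ones → 1
Block 11 (101): 2 ones → 1
Block 12 (011): 2 ones → 1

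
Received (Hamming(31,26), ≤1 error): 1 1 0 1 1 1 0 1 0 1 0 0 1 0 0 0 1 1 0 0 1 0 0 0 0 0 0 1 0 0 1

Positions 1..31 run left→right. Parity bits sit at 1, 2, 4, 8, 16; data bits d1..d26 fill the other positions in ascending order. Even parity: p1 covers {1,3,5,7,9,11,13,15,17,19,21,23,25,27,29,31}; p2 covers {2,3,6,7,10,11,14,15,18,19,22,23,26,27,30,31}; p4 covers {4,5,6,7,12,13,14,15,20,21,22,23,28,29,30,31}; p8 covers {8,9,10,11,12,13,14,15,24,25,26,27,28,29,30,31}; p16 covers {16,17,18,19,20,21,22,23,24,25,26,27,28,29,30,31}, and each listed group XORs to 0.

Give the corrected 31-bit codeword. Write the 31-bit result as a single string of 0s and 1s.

1101110101001000110010000001011

s1 (pos 1,3,5,7,9,11,13,15,17,19,21,23,25,27,29,31): 1⊕0⊕1⊕0⊕0⊕0⊕1⊕0⊕1⊕0⊕1⊕0⊕0⊕0⊕0⊕1 = 0
s2 (pos 2,3,6,7,10,11,14,15,18,19,22,23,26,27,30,31): 1⊕0⊕1⊕0⊕1⊕0⊕0⊕0⊕1⊕0⊕0⊕0⊕0⊕0⊕0⊕1 = 1
s4 (pos 4,5,6,7,12,13,14,15,20,21,22,23,28,29,30,31): 1⊕1⊕1⊕0⊕0⊕1⊕0⊕0⊕0⊕1⊕0⊕0⊕1⊕0⊕0⊕1 = 1
s8 (pos 8,9,10,11,12,13,14,15,24,25,26,27,28,29,30,31): 1⊕0⊕1⊕0⊕0⊕1⊕0⊕0⊕0⊕0⊕0⊕0⊕1⊕0⊕0⊕1 = 1
s16 (pos 16,17,18,19,20,21,22,23,24,25,26,27,28,29,30,31): 0⊕1⊕1⊕0⊕0⊕1⊕0⊕0⊕0⊕0⊕0⊕0⊕1⊕0⊕0⊕1 = 1
Syndrome s16…s1 = 11110 → error at position 30.
Flip position 30: 1101110101001000110010000001001 → 1101110101001000110010000001011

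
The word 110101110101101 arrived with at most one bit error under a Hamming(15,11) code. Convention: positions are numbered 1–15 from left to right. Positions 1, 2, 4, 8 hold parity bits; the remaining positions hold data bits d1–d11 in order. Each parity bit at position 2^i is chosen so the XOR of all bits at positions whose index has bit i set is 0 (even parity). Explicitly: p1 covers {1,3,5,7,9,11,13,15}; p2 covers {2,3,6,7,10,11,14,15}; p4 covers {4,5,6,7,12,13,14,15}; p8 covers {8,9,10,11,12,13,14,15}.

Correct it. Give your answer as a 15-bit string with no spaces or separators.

s1 (pos 1,3,5,7,9,11,13,15): 1⊕0⊕0⊕1⊕0⊕0⊕1⊕1 = 0
s2 (pos 2,3,6,7,10,11,14,15): 1⊕0⊕1⊕1⊕1⊕0⊕0⊕1 = 1
s4 (pos 4,5,6,7,12,13,14,15): 1⊕0⊕1⊕1⊕1⊕1⊕0⊕1 = 0
s8 (pos 8,9,10,11,12,13,14,15): 1⊕0⊕1⊕0⊕1⊕1⊕0⊕1 = 1
Syndrome s8…s1 = 1010 → error at position 10.
Flip position 10: 110101110101101 → 110101110001101

110101110001101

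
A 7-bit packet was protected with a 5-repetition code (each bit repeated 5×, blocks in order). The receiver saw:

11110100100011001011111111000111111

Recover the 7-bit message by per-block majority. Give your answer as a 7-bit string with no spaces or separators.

1001101

Block 1 (11110): 4 ones → 1
Block 2 (10010): 2 ones → 0
Block 3 (00110): 2 ones → 0
Block 4 (01011): 3 ones → 1
Block 5 (11111): 5 ones → 1
Block 6 (10001): 2 ones → 0
Block 7 (11111): 5 ones → 1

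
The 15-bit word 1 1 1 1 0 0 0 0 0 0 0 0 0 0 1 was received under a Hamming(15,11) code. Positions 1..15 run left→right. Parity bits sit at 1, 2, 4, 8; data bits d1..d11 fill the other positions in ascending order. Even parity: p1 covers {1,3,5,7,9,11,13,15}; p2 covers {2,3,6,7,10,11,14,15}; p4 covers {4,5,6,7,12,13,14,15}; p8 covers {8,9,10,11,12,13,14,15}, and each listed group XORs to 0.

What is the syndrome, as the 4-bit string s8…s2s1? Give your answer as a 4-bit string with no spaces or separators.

1011

s1 (pos 1,3,5,7,9,11,13,15): 1⊕1⊕0⊕0⊕0⊕0⊕0⊕1 = 1
s2 (pos 2,3,6,7,10,11,14,15): 1⊕1⊕0⊕0⊕0⊕0⊕0⊕1 = 1
s4 (pos 4,5,6,7,12,13,14,15): 1⊕0⊕0⊕0⊕0⊕0⊕0⊕1 = 0
s8 (pos 8,9,10,11,12,13,14,15): 0⊕0⊕0⊕0⊕0⊕0⊕0⊕1 = 1
Syndrome s8…s1 = 1011 → error at position 11.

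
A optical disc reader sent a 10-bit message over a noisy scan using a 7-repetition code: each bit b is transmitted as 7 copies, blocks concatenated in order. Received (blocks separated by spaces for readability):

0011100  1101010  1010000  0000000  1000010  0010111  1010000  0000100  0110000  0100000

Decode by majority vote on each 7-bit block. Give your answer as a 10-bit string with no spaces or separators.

0100010000

Block 1 (0011100): 3 ones → 0
Block 2 (1101010): 4 ones → 1
Block 3 (1010000): 2 ones → 0
Block 4 (0000000): 0 ones → 0
Block 5 (1000010): 2 ones → 0
Block 6 (0010111): 4 ones → 1
Block 7 (1010000): 2 ones → 0
Block 8 (0000100): 1 one → 0
Block 9 (0110000): 2 ones → 0
Block 10 (0100000): 1 one → 0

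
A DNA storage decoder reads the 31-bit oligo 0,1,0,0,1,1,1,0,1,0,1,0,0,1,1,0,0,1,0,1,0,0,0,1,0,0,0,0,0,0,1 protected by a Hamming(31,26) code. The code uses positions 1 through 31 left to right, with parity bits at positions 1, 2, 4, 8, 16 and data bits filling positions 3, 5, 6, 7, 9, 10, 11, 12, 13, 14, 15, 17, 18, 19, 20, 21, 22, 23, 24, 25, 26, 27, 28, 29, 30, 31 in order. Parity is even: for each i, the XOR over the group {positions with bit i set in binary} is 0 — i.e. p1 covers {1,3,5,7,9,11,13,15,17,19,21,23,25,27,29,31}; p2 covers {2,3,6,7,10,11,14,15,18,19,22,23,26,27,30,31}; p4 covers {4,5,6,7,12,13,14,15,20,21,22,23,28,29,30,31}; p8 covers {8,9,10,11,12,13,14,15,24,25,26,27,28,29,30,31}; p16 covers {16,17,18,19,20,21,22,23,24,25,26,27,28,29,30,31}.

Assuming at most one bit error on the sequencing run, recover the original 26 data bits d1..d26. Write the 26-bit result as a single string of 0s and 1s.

s1 (pos 1,3,5,7,9,11,13,15,17,19,21,23,25,27,29,31): 0⊕0⊕1⊕1⊕1⊕1⊕0⊕1⊕0⊕0⊕0⊕0⊕0⊕0⊕0⊕1 = 0
s2 (pos 2,3,6,7,10,11,14,15,18,19,22,23,26,27,30,31): 1⊕0⊕1⊕1⊕0⊕1⊕1⊕1⊕1⊕0⊕0⊕0⊕0⊕0⊕0⊕1 = 0
s4 (pos 4,5,6,7,12,13,14,15,20,21,22,23,28,29,30,31): 0⊕1⊕1⊕1⊕0⊕0⊕1⊕1⊕1⊕0⊕0⊕0⊕0⊕0⊕0⊕1 = 1
s8 (pos 8,9,10,11,12,13,14,15,24,25,26,27,28,29,30,31): 0⊕1⊕0⊕1⊕0⊕0⊕1⊕1⊕1⊕0⊕0⊕0⊕0⊕0⊕0⊕1 = 0
s16 (pos 16,17,18,19,20,21,22,23,24,25,26,27,28,29,30,31): 0⊕0⊕1⊕0⊕1⊕0⊕0⊕0⊕1⊕0⊕0⊕0⊕0⊕0⊕0⊕1 = 0
Syndrome s16…s1 = 00100 → error at position 4.
Flip position 4: 0100111010100110010100010000001 → 0101111010100110010100010000001
Read data bits from positions 3,5,6,7,9,10,11,12,13,14,15,17,18,19,20,21,22,23,24,25,26,27,28,29,30,31: 01111010011010100010000001

01111010011010100010000001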